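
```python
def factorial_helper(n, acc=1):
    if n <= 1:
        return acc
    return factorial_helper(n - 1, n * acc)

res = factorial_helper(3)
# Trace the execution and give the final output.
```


factorial_helper(3, 1)
= factorial_helper(2, 3 * 1) = factorial_helper(2, 3)
= factorial_helper(1, 2 * 3) = factorial_helper(1, 6)
n <= 1, return acc = 6


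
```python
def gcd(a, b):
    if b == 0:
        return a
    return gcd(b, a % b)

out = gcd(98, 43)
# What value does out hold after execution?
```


gcd(98, 43)
= gcd(43, 98 % 43) = gcd(43, 12)
= gcd(12, 43 % 12) = gcd(12, 7)
= gcd(7, 12 % 7) = gcd(7, 5)
= gcd(5, 7 % 5) = gcd(5, 2)
= gcd(2, 5 % 2) = gcd(2, 1)
= gcd(1, 2 % 1) = gcd(1, 0)
b == 0, return a = 1


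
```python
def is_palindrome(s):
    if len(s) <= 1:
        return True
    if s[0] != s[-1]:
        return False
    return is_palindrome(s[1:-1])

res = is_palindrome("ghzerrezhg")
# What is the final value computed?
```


is_palindrome("ghzerrezhg")
"ghzerrezhg": s[0]='g' == s[-1]='g' -> is_palindrome("hzerrezh")
"hzerrezh": s[0]='h' == s[-1]='h' -> is_palindrome("zerrez")
"zerrez": s[0]='z' == s[-1]='z' -> is_palindrome("erre")
"erre": s[0]='e' == s[-1]='e' -> is_palindrome("rr")
"rr": s[0]='r' == s[-1]='r' -> is_palindrome("")
"": len <= 1 -> True
= True


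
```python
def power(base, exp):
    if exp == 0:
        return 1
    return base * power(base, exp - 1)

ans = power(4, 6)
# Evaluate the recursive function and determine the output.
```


power(4, 6)
= 4 * power(4, 5)
= 4 * 4 * power(4, 4)
= 4 * 4 * 4 * power(4, 3)
= 4 * 4 * 4 * 4 * power(4, 2)
= 4 * 4 * 4 * 4 * 4 * power(4, 1)
= 4 * 4 * 4 * 4 * 4 * 4 * power(4, 0)
= 4 * 4 * 4 * 4 * 4 * 4 * 1
= 4096


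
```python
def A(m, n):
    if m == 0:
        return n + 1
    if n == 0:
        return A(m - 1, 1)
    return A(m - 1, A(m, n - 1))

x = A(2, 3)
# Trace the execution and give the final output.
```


A(2, 3)
= A(1, A(2, 2))
First compute A(2, 2) = 7
= A(1, 7)
= 9


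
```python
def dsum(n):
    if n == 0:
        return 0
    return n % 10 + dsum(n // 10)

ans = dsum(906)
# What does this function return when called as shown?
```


dsum(906)
= 6 + dsum(90)
= 6 + 0 + dsum(9)
= 6 + 0 + 9 + dsum(0)
= 6 + 0 + 9 + 0
= 15


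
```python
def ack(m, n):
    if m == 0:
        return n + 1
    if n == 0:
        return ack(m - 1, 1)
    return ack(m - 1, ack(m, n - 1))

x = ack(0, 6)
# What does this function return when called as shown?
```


ack(0, 6)
m == 0: return 6 + 1 = 7
= 7


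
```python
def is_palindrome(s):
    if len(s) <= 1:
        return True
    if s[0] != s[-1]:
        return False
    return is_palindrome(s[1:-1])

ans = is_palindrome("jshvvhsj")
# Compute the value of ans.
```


is_palindrome("jshvvhsj")
"jshvvhsj": s[0]='j' == s[-1]='j' -> is_palindrome("shvvhs")
"shvvhs": s[0]='s' == s[-1]='s' -> is_palindrome("hvvh")
"hvvh": s[0]='h' == s[-1]='h' -> is_palindrome("vv")
"vv": s[0]='v' == s[-1]='v' -> is_palindrome("")
"": len <= 1 -> True
= True


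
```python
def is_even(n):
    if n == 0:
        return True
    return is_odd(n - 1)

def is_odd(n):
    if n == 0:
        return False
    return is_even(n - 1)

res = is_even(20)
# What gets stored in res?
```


is_even(20)
= is_odd(19)
= is_even(18)
= is_odd(17)
= is_even(16)
= is_odd(15)
= is_even(14)
= is_odd(13)
= is_even(12)
= is_odd(11)
= is_even(10)
= is_odd(9)
= is_even(8)
= is_odd(7)
= is_even(6)
= is_odd(5)
= is_even(4)
= is_odd(3)
= is_even(2)
= is_odd(1)
= is_even(0)
n == 0: return True
= True


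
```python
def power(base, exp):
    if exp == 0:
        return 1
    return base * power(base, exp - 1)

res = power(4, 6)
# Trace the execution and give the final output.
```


power(4, 6)
= 4 * power(4, 5)
= 4 * 4 * power(4, 4)
= 4 * 4 * 4 * power(4, 3)
= 4 * 4 * 4 * 4 * power(4, 2)
= 4 * 4 * 4 * 4 * 4 * power(4, 1)
= 4 * 4 * 4 * 4 * 4 * 4 * power(4, 0)
= 4 * 4 * 4 * 4 * 4 * 4 * 1
= 4096


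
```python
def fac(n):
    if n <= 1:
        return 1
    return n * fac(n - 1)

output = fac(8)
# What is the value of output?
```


fac(8)
= 8 * fac(7)
= 8 * 7 * fac(6)
= 8 * 7 * 6 * fac(5)
= 8 * 7 * 6 * 5 * fac(4)
= 8 * 7 * 6 * 5 * 4 * fac(3)
= 8 * 7 * 6 * 5 * 4 * 3 * fac(2)
= 8 * 7 * 6 * 5 * 4 * 3 * 2 * fac(1)
= 8 * 7 * 6 * 5 * 4 * 3 * 2 * 1
= 40320


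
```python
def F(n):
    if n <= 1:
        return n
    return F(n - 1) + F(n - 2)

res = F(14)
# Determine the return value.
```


F(14)
= F(13) + F(12)
= (F(12) + F(11)) + F(12)
Computing bottom-up: F(0)=0, F(1)=1, F(2)=1, F(3)=2, F(4)=3, F(5)=5, F(6)=8, F(7)=13, F(8)=21, F(9)=34, F(10)=55, F(11)=89, F(12)=144, F(13)=233, F(14)=377
= 377


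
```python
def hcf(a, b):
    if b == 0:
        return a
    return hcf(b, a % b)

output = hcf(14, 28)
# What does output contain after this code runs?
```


hcf(14, 28)
= hcf(28, 14 % 28) = hcf(28, 14)
= hcf(14, 28 % 14) = hcf(14, 0)
b == 0, return a = 14


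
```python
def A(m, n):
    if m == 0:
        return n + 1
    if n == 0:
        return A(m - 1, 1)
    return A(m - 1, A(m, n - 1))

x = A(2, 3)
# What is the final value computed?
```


A(2, 3)
= A(1, A(2, 2))
First compute A(2, 2) = 7
= A(1, 7)
= 9


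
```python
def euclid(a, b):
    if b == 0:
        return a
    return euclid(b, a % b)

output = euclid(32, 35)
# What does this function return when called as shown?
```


euclid(32, 35)
= euclid(35, 32 % 35) = euclid(35, 32)
= euclid(32, 35 % 32) = euclid(32, 3)
= euclid(3, 32 % 3) = euclid(3, 2)
= euclid(2, 3 % 2) = euclid(2, 1)
= euclid(1, 2 % 1) = euclid(1, 0)
b == 0, return a = 1


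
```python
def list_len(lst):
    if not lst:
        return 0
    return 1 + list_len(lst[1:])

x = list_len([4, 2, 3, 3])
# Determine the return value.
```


list_len([4, 2, 3, 3])
= 1 + list_len([2, 3, 3])
= 1 + 1 + list_len([3, 3])
= 1 + 1 + 1 + list_len([3])
= 1 + 1 + 1 + 1 + list_len([])
= 1 + 1 + 1 + 1 + 0
= 4


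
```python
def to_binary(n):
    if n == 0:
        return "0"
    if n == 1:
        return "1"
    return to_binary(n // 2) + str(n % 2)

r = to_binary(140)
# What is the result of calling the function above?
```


to_binary(140)
= to_binary(70) + "0"
= to_binary(35) + "0" + "0"
= to_binary(17) + "1" + "0" + "0"
= to_binary(8) + "1" + "1" + "0" + "0"
= to_binary(4) + "0" + "1" + "1" + "0" + "0"
= to_binary(2) + "0" + "0" + "1" + "1" + "0" + "0"
= to_binary(1) + "0" + "0" + "0" + "1" + "1" + "0" + "0"
= "1" + "0" + "0" + "0" + "1" + "1" + "0" + "0"
= "10001100"


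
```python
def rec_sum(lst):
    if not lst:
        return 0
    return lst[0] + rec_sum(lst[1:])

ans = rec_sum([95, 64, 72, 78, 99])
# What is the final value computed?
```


rec_sum([95, 64, 72, 78, 99])
= 95 + rec_sum([64, 72, 78, 99])
= 95 + 64 + rec_sum([72, 78, 99])
= 95 + 64 + 72 + rec_sum([78, 99])
= 95 + 64 + 72 + 78 + rec_sum([99])
= 95 + 64 + 72 + 78 + 99 + rec_sum([])
= 95 + 64 + 72 + 78 + 99 + 0
= 408


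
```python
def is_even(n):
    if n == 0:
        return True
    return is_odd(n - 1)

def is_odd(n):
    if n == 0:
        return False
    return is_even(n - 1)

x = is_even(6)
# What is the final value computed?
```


is_even(6)
= is_odd(5)
= is_even(4)
= is_odd(3)
= is_even(2)
= is_odd(1)
= is_even(0)
n == 0: return True
= True


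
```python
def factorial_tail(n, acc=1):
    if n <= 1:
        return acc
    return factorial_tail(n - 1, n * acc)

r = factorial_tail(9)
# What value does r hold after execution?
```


factorial_tail(9, 1)
= factorial_tail(8, 9 * 1) = factorial_tail(8, 9)
= factorial_tail(7, 8 * 9) = factorial_tail(7, 72)
= factorial_tail(6, 7 * 72) = factorial_tail(6, 504)
= factorial_tail(5, 6 * 504) = factorial_tail(5, 3024)
= factorial_tail(4, 5 * 3024) = factorial_tail(4, 15120)
= factorial_tail(3, 4 * 15120) = factorial_tail(3, 60480)
= factorial_tail(2, 3 * 60480) = factorial_tail(2, 181440)
= factorial_tail(1, 2 * 181440) = factorial_tail(1, 362880)
n <= 1, return acc = 362880


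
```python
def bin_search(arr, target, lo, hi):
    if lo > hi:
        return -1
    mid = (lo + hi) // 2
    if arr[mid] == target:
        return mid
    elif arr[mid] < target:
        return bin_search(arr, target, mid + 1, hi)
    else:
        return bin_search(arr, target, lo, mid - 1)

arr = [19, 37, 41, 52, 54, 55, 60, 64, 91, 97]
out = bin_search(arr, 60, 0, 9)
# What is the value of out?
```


bin_search(arr, 60, 0, 9)
lo=0, hi=9, mid=4, arr[mid]=54
54 < 60, search right half
lo=5, hi=9, mid=7, arr[mid]=64
64 > 60, search left half
lo=5, hi=6, mid=5, arr[mid]=55
55 < 60, search right half
lo=6, hi=6, mid=6, arr[mid]=60
arr[6] == 60, found at index 6
= 6


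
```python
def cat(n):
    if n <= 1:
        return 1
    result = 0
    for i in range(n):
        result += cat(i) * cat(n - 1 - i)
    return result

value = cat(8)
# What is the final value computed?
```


cat(8)
= sum of cat(i) * cat(8-1-i) for i in 0..7
First compute sub-values bottom-up:
  cat(0) = 1, cat(1) = 1
  cat(2) = 1*1 + 1*1 = 2
  cat(3) = 1*2 + 1*1 + 2*1 = 5
  cat(4) = 1*5 + 1*2 + 2*1 + 5*1 = 14
  cat(5) = 1*14 + 1*5 + 2*2 + 5*1 + 14*1 = 42
  cat(6) = 1*42 + 1*14 + 2*5 + 5*2 + 14*1 + 42*1 = 132
  cat(7) = 1*132 + 1*42 + 2*14 + 5*5 + 14*2 + 42*1 + 132*1 = 429
Now cat(8):
  cat(0)*cat(7) = 1*429 = 429
  cat(1)*cat(6) = 1*132 = 132
  cat(2)*cat(5) = 2*42 = 84
  cat(3)*cat(4) = 5*14 = 70
  cat(4)*cat(3) = 14*5 = 70
  cat(5)*cat(2) = 42*2 = 84
  cat(6)*cat(1) = 132*1 = 132
  cat(7)*cat(0) = 429*1 = 429
= 429 + 132 + 84 + 70 + 70 + 84 + 132 + 429
= 1430


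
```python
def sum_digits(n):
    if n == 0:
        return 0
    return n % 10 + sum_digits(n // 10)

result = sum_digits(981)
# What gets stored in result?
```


sum_digits(981)
= 1 + sum_digits(98)
= 1 + 8 + sum_digits(9)
= 1 + 8 + 9 + sum_digits(0)
= 1 + 8 + 9 + 0
= 18


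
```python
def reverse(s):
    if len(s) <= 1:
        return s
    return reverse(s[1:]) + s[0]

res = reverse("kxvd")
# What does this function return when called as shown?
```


reverse("kxvd")
= reverse("xvd") + "k"
= reverse("vd") + "x" + "k"
= reverse("d") + "v" + "x" + "k"
= "d" + "v" + "x" + "k"
= "dvxk"


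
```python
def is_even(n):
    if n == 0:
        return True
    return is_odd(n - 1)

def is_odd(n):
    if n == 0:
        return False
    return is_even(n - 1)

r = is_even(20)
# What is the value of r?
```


is_even(20)
= is_odd(19)
= is_even(18)
= is_odd(17)
= is_even(16)
= is_odd(15)
= is_even(14)
= is_odd(13)
= is_even(12)
= is_odd(11)
= is_even(10)
= is_odd(9)
= is_even(8)
= is_odd(7)
= is_even(6)
= is_odd(5)
= is_even(4)
= is_odd(3)
= is_even(2)
= is_odd(1)
= is_even(0)
n == 0: return True
= True


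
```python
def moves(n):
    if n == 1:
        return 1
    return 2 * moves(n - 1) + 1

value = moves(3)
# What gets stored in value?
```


moves(3)
= 2 * moves(2) + 1
= 2 * (2 * moves(1) + 1) + 1
Now compute bottom-up:
moves(1) = 1
moves(2) = 2 * 1 + 1 = 3
moves(3) = 2 * 3 + 1 = 7
= 7


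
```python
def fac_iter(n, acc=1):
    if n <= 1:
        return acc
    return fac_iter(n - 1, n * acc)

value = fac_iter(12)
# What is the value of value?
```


fac_iter(12, 1)
= fac_iter(11, 12 * 1) = fac_iter(11, 12)
= fac_iter(10, 11 * 12) = fac_iter(10, 132)
= fac_iter(9, 10 * 132) = fac_iter(9, 1320)
= fac_iter(8, 9 * 1320) = fac_iter(8, 11880)
= fac_iter(7, 8 * 11880) = fac_iter(7, 95040)
= fac_iter(6, 7 * 95040) = fac_iter(6, 665280)
= fac_iter(5, 6 * 665280) = fac_iter(5, 3991680)
= fac_iter(4, 5 * 3991680) = fac_iter(4, 19958400)
= fac_iter(3, 4 * 19958400) = fac_iter(3, 79833600)
= fac_iter(2, 3 * 79833600) = fac_iter(2, 239500800)
= fac_iter(1, 2 * 239500800) = fac_iter(1, 479001600)
n <= 1, return acc = 479001600


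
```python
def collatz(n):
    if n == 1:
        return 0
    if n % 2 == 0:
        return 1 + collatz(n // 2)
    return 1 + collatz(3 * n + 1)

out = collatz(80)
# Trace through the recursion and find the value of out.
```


collatz(80)
80 is even -> collatz(40)
40 is even -> collatz(20)
20 is even -> collatz(10)
10 is even -> collatz(5)
5 is odd -> 3*5+1 = 16 -> collatz(16)
16 is even -> collatz(8)
8 is even -> collatz(4)
4 is even -> collatz(2)
2 is even -> collatz(1)
Reached 1 after 9 steps
= 9


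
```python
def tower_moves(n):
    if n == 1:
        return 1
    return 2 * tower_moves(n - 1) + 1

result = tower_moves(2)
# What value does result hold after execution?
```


tower_moves(2)
= 2 * tower_moves(1) + 1
Now compute bottom-up:
tower_moves(1) = 1
tower_moves(2) = 2 * 1 + 1 = 3
= 3


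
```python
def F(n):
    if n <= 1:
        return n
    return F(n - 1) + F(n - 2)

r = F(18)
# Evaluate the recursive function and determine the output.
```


F(18)
= F(17) + F(16)
= (F(16) + F(15)) + F(16)
Computing bottom-up: F(0)=0, F(1)=1, F(2)=1, F(3)=2, F(4)=3, F(5)=5, F(6)=8, F(7)=13, F(8)=21, F(9)=34, F(10)=55, F(11)=89, F(12)=144, F(13)=233, F(14)=377, F(15)=610, F(16)=987, F(17)=1597, F(18)=2584
= 2584


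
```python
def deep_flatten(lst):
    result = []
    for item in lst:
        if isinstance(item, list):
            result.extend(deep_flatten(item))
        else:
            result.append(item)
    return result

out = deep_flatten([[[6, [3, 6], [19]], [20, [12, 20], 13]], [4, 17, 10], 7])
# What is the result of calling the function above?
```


deep_flatten([[[6, [3, 6], [19]], [20, [12, 20], 13]], [4, 17, 10], 7])
Processing each element:
  [[6, [3, 6], [19]], [20, [12, 20], 13]] is a list -> deep_flatten recursively -> [6, 3, 6, 19, 20, 12, 20, 13]
  [4, 17, 10] is a list -> deep_flatten recursively -> [4, 17, 10]
  7 is not a list -> append 7
= [6, 3, 6, 19, 20, 12, 20, 13, 4, 17, 10, 7]


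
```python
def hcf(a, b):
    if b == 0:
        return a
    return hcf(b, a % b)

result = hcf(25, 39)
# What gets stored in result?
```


hcf(25, 39)
= hcf(39, 25 % 39) = hcf(39, 25)
= hcf(25, 39 % 25) = hcf(25, 14)
= hcf(14, 25 % 14) = hcf(14, 11)
= hcf(11, 14 % 11) = hcf(11, 3)
= hcf(3, 11 % 3) = hcf(3, 2)
= hcf(2, 3 % 2) = hcf(2, 1)
= hcf(1, 2 % 1) = hcf(1, 0)
b == 0, return a = 1


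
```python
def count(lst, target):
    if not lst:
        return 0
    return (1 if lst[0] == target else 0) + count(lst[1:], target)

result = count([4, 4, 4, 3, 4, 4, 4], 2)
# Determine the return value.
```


count([4, 4, 4, 3, 4, 4, 4], 2)
lst[0]=4 != 2: 0 + count([4, 4, 3, 4, 4, 4], 2)
lst[0]=4 != 2: 0 + count([4, 3, 4, 4, 4], 2)
lst[0]=4 != 2: 0 + count([3, 4, 4, 4], 2)
lst[0]=3 != 2: 0 + count([4, 4, 4], 2)
lst[0]=4 != 2: 0 + count([4, 4], 2)
lst[0]=4 != 2: 0 + count([4], 2)
lst[0]=4 != 2: 0 + count([], 2)
= 0


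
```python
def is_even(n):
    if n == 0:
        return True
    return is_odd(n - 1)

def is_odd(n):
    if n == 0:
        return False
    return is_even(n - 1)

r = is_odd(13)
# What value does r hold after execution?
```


is_odd(13)
= is_even(12)
= is_odd(11)
= is_even(10)
= is_odd(9)
= is_even(8)
= is_odd(7)
= is_even(6)
= is_odd(5)
= is_even(4)
= is_odd(3)
= is_even(2)
= is_odd(1)
= is_even(0)
n == 0: return True
= True


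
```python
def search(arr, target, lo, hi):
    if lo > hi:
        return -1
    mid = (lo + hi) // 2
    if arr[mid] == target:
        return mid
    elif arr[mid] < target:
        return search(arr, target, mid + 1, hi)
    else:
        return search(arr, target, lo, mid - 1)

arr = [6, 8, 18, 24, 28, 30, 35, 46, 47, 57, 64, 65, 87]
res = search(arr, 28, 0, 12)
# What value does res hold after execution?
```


search(arr, 28, 0, 12)
lo=0, hi=12, mid=6, arr[mid]=35
35 > 28, search left half
lo=0, hi=5, mid=2, arr[mid]=18
18 < 28, search right half
lo=3, hi=5, mid=4, arr[mid]=28
arr[4] == 28, found at index 4
= 4


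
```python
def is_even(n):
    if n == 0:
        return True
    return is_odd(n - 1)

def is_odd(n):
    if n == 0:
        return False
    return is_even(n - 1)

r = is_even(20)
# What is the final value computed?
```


is_even(20)
= is_odd(19)
= is_even(18)
= is_odd(17)
= is_even(16)
= is_odd(15)
= is_even(14)
= is_odd(13)
= is_even(12)
= is_odd(11)
= is_even(10)
= is_odd(9)
= is_even(8)
= is_odd(7)
= is_even(6)
= is_odd(5)
= is_even(4)
= is_odd(3)
= is_even(2)
= is_odd(1)
= is_even(0)
n == 0: return True
= True


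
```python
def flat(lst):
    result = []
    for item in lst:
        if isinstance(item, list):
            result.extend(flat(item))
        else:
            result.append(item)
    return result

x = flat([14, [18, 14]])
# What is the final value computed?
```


flat([14, [18, 14]])
Processing each element:
  14 is not a list -> append 14
  [18, 14] is a list -> flat recursively -> [18, 14]
= [14, 18, 14]


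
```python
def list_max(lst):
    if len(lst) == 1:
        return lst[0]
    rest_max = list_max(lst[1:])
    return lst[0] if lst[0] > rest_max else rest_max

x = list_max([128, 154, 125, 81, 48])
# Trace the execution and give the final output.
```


list_max([128, 154, 125, 81, 48])
= compare 128 with list_max([154, 125, 81, 48])
= compare 154 with list_max([125, 81, 48])
= compare 125 with list_max([81, 48])
= compare 81 with list_max([48])
Base: list_max([48]) = 48
compare 81 with 48: max = 81
compare 125 with 81: max = 125
compare 154 with 125: max = 154
compare 128 with 154: max = 154
= 154


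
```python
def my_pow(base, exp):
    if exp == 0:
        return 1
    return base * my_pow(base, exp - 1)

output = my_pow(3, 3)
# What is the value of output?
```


my_pow(3, 3)
= 3 * my_pow(3, 2)
= 3 * 3 * my_pow(3, 1)
= 3 * 3 * 3 * my_pow(3, 0)
= 3 * 3 * 3 * 1
= 27


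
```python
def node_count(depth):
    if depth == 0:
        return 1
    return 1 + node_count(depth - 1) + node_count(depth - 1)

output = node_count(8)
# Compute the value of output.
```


node_count(8)
= 1 + node_count(7) + node_count(7)
= 1 + 2 * node_count(7)
node_count(k) = 2^(k+1) - 1
node_count(0) = 1
node_count(1) = 3
node_count(2) = 7
node_count(3) = 15
node_count(4) = 31
node_count(8) = 2^9 - 1 = 511


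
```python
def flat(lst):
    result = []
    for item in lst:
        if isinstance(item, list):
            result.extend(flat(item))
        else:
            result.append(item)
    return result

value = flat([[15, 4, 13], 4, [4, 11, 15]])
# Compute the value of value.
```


flat([[15, 4, 13], 4, [4, 11, 15]])
Processing each element:
  [15, 4, 13] is a list -> flat recursively -> [15, 4, 13]
  4 is not a list -> append 4
  [4, 11, 15] is a list -> flat recursively -> [4, 11, 15]
= [15, 4, 13, 4, 4, 11, 15]


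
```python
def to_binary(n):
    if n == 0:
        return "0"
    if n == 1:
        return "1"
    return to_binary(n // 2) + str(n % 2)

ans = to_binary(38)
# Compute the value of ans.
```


to_binary(38)
= to_binary(19) + "0"
= to_binary(9) + "1" + "0"
= to_binary(4) + "1" + "1" + "0"
= to_binary(2) + "0" + "1" + "1" + "0"
= to_binary(1) + "0" + "0" + "1" + "1" + "0"
= "1" + "0" + "0" + "1" + "1" + "0"
= "100110"


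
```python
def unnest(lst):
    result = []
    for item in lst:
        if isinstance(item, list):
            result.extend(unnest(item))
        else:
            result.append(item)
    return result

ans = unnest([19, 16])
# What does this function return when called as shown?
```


unnest([19, 16])
Processing each element:
  19 is not a list -> append 19
  16 is not a list -> append 16
= [19, 16]


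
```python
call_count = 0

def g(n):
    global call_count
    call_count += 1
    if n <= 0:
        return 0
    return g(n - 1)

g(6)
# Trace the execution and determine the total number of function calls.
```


g(6) calls g(5) calls ... calls g(0)
Total calls: 6 + 1 (for base case) = 7


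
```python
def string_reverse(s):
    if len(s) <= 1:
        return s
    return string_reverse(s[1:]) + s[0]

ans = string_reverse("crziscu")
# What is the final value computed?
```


string_reverse("crziscu")
= string_reverse("rziscu") + "c"
= string_reverse("ziscu") + "r" + "c"
= string_reverse("iscu") + "z" + "r" + "c"
= string_reverse("scu") + "i" + "z" + "r" + "c"
= string_reverse("cu") + "s" + "i" + "z" + "r" + "c"
= string_reverse("u") + "c" + "s" + "i" + "z" + "r" + "c"
= "u" + "c" + "s" + "i" + "z" + "r" + "c"
= "ucsizrc"


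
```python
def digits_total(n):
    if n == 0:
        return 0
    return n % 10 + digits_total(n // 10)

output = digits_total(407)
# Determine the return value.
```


digits_total(407)
= 7 + digits_total(40)
= 7 + 0 + digits_total(4)
= 7 + 0 + 4 + digits_total(0)
= 7 + 0 + 4 + 0
= 11


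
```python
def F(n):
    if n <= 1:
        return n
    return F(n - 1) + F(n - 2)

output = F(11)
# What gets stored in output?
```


F(11)
= F(10) + F(9)
= (F(9) + F(8)) + F(9)
Computing bottom-up: F(0)=0, F(1)=1, F(2)=1, F(3)=2, F(4)=3, F(5)=5, F(6)=8, F(7)=13, F(8)=21, F(9)=34, F(10)=55, F(11)=89
= 89


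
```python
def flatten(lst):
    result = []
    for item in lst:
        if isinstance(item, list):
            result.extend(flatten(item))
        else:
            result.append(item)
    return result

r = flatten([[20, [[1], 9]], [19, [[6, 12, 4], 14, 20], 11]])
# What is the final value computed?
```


flatten([[20, [[1], 9]], [19, [[6, 12, 4], 14, 20], 11]])
Processing each element:
  [20, [[1], 9]] is a list -> flatten recursively -> [20, 1, 9]
  [19, [[6, 12, 4], 14, 20], 11] is a list -> flatten recursively -> [19, 6, 12, 4, 14, 20, 11]
= [20, 1, 9, 19, 6, 12, 4, 14, 20, 11]


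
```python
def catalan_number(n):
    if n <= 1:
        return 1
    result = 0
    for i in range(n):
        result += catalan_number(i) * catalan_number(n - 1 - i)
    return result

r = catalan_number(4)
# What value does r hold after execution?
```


catalan_number(4)
= sum of catalan_number(i) * catalan_number(4-1-i) for i in 0..3
First compute sub-values bottom-up:
  catalan_number(0) = 1, catalan_number(1) = 1
  catalan_number(2) = 1*1 + 1*1 = 2
  catalan_number(3) = 1*2 + 1*1 + 2*1 = 5
Now catalan_number(4):
  catalan_number(0)*catalan_number(3) = 1*5 = 5
  catalan_number(1)*catalan_number(2) = 1*2 = 2
  catalan_number(2)*catalan_number(1) = 2*1 = 2
  catalan_number(3)*catalan_number(0) = 5*1 = 5
= 5 + 2 + 2 + 5
= 14


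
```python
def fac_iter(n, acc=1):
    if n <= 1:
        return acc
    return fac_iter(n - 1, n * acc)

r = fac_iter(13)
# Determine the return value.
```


fac_iter(13, 1)
= fac_iter(12, 13 * 1) = fac_iter(12, 13)
= fac_iter(11, 12 * 13) = fac_iter(11, 156)
= fac_iter(10, 11 * 156) = fac_iter(10, 1716)
= fac_iter(9, 10 * 1716) = fac_iter(9, 17160)
= fac_iter(8, 9 * 17160) = fac_iter(8, 154440)
= fac_iter(7, 8 * 154440) = fac_iter(7, 1235520)
= fac_iter(6, 7 * 1235520) = fac_iter(6, 8648640)
= fac_iter(5, 6 * 8648640) = fac_iter(5, 51891840)
= fac_iter(4, 5 * 51891840) = fac_iter(4, 259459200)
= fac_iter(3, 4 * 259459200) = fac_iter(3, 1037836800)
= fac_iter(2, 3 * 1037836800) = fac_iter(2, 3113510400)
= fac_iter(1, 2 * 3113510400) = fac_iter(1, 6227020800)
n <= 1, return acc = 6227020800


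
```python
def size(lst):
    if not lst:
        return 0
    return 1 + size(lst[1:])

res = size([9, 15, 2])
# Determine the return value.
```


size([9, 15, 2])
= 1 + size([15, 2])
= 1 + 1 + size([2])
= 1 + 1 + 1 + size([])
= 1 + 1 + 1 + 0
= 3


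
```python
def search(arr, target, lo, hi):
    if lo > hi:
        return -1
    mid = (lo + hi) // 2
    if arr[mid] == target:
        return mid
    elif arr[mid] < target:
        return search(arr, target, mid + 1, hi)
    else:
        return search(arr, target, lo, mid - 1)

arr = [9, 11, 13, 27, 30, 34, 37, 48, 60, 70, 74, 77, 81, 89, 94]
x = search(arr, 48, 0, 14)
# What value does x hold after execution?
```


search(arr, 48, 0, 14)
lo=0, hi=14, mid=7, arr[mid]=48
arr[7] == 48, found at index 7
= 7


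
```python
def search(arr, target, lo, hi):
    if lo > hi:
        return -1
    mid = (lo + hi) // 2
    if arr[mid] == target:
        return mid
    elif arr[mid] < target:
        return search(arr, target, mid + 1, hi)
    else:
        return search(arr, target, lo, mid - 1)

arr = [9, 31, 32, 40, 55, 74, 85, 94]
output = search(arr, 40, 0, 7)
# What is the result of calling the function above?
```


search(arr, 40, 0, 7)
lo=0, hi=7, mid=3, arr[mid]=40
arr[3] == 40, found at index 3
= 3


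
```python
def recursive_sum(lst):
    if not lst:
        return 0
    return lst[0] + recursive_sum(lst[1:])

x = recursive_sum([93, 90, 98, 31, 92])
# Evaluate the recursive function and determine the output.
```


recursive_sum([93, 90, 98, 31, 92])
= 93 + recursive_sum([90, 98, 31, 92])
= 93 + 90 + recursive_sum([98, 31, 92])
= 93 + 90 + 98 + recursive_sum([31, 92])
= 93 + 90 + 98 + 31 + recursive_sum([92])
= 93 + 90 + 98 + 31 + 92 + recursive_sum([])
= 93 + 90 + 98 + 31 + 92 + 0
= 404


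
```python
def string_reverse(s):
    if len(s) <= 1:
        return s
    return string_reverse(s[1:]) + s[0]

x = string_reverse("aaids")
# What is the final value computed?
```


string_reverse("aaids")
= string_reverse("aids") + "a"
= string_reverse("ids") + "a" + "a"
= string_reverse("ds") + "i" + "a" + "a"
= string_reverse("s") + "d" + "i" + "a" + "a"
= "s" + "d" + "i" + "a" + "a"
= "sdiaa"


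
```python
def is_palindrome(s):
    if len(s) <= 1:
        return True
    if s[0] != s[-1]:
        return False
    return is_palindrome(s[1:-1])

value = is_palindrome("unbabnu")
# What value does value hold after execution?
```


is_palindrome("unbabnu")
"unbabnu": s[0]='u' == s[-1]='u' -> is_palindrome("nbabn")
"nbabn": s[0]='n' == s[-1]='n' -> is_palindrome("bab")
"bab": s[0]='b' == s[-1]='b' -> is_palindrome("a")
"a": len <= 1 -> True
= True


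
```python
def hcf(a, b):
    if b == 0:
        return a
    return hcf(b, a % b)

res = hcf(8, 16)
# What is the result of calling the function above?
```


hcf(8, 16)
= hcf(16, 8 % 16) = hcf(16, 8)
= hcf(8, 16 % 8) = hcf(8, 0)
b == 0, return a = 8


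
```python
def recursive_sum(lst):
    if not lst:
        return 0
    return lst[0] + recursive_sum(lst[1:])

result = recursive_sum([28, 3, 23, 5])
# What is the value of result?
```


recursive_sum([28, 3, 23, 5])
= 28 + recursive_sum([3, 23, 5])
= 28 + 3 + recursive_sum([23, 5])
= 28 + 3 + 23 + recursive_sum([5])
= 28 + 3 + 23 + 5 + recursive_sum([])
= 28 + 3 + 23 + 5 + 0
= 59


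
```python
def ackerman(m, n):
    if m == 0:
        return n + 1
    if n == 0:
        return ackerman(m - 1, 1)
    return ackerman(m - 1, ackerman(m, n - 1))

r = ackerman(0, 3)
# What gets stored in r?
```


ackerman(0, 3)
m == 0: return 3 + 1 = 4
= 4


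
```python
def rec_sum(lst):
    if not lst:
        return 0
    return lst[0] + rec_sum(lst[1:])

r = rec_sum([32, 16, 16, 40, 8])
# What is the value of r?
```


rec_sum([32, 16, 16, 40, 8])
= 32 + rec_sum([16, 16, 40, 8])
= 32 + 16 + rec_sum([16, 40, 8])
= 32 + 16 + 16 + rec_sum([40, 8])
= 32 + 16 + 16 + 40 + rec_sum([8])
= 32 + 16 + 16 + 40 + 8 + rec_sum([])
= 32 + 16 + 16 + 40 + 8 + 0
= 112


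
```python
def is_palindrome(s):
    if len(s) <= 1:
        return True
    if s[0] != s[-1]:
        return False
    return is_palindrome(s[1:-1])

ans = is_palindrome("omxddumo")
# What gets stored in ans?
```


is_palindrome("omxddumo")
"omxddumo": s[0]='o' == s[-1]='o' -> is_palindrome("mxddum")
"mxddum": s[0]='m' == s[-1]='m' -> is_palindrome("xddu")
"xddu": s[0]='x' != s[-1]='u' -> False
= False


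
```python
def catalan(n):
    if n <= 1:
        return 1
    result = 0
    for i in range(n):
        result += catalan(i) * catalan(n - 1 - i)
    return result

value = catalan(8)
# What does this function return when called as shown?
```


catalan(8)
= sum of catalan(i) * catalan(8-1-i) for i in 0..7
First compute sub-values bottom-up:
  catalan(0) = 1, catalan(1) = 1
  catalan(2) = 1*1 + 1*1 = 2
  catalan(3) = 1*2 + 1*1 + 2*1 = 5
  catalan(4) = 1*5 + 1*2 + 2*1 + 5*1 = 14
  catalan(5) = 1*14 + 1*5 + 2*2 + 5*1 + 14*1 = 42
  catalan(6) = 1*42 + 1*14 + 2*5 + 5*2 + 14*1 + 42*1 = 132
  catalan(7) = 1*132 + 1*42 + 2*14 + 5*5 + 14*2 + 42*1 + 132*1 = 429
Now catalan(8):
  catalan(0)*catalan(7) = 1*429 = 429
  catalan(1)*catalan(6) = 1*132 = 132
  catalan(2)*catalan(5) = 2*42 = 84
  catalan(3)*catalan(4) = 5*14 = 70
  catalan(4)*catalan(3) = 14*5 = 70
  catalan(5)*catalan(2) = 42*2 = 84
  catalan(6)*catalan(1) = 132*1 = 132
  catalan(7)*catalan(0) = 429*1 = 429
= 429 + 132 + 84 + 70 + 70 + 84 + 132 + 429
= 1430


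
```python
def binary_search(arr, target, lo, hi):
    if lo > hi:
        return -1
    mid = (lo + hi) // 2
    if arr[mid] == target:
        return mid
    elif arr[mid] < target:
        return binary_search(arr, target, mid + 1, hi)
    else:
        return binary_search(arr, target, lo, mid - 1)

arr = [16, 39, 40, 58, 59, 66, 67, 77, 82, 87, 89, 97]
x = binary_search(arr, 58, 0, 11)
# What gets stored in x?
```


binary_search(arr, 58, 0, 11)
lo=0, hi=11, mid=5, arr[mid]=66
66 > 58, search left half
lo=0, hi=4, mid=2, arr[mid]=40
40 < 58, search right half
lo=3, hi=4, mid=3, arr[mid]=58
arr[3] == 58, found at index 3
= 3


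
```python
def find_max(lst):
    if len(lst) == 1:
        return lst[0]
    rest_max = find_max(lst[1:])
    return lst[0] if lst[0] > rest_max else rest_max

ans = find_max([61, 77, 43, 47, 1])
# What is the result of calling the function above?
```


find_max([61, 77, 43, 47, 1])
= compare 61 with find_max([77, 43, 47, 1])
= compare 77 with find_max([43, 47, 1])
= compare 43 with find_max([47, 1])
= compare 47 with find_max([1])
Base: find_max([1]) = 1
compare 47 with 1: max = 47
compare 43 with 47: max = 47
compare 77 with 47: max = 77
compare 61 with 77: max = 77
= 77


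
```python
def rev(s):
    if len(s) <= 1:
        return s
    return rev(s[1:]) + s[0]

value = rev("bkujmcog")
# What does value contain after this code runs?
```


rev("bkujmcog")
= rev("kujmcog") + "b"
= rev("ujmcog") + "k" + "b"
= rev("jmcog") + "u" + "k" + "b"
= rev("mcog") + "j" + "u" + "k" + "b"
= rev("cog") + "m" + "j" + "u" + "k" + "b"
= rev("og") + "c" + "m" + "j" + "u" + "k" + "b"
= rev("g") + "o" + "c" + "m" + "j" + "u" + "k" + "b"
= "g" + "o" + "c" + "m" + "j" + "u" + "k" + "b"
= "gocmjukb"


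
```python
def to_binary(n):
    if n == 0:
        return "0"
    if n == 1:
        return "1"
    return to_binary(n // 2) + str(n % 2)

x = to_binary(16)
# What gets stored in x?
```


to_binary(16)
= to_binary(8) + "0"
= to_binary(4) + "0" + "0"
= to_binary(2) + "0" + "0" + "0"
= to_binary(1) + "0" + "0" + "0" + "0"
= "1" + "0" + "0" + "0" + "0"
= "10000"


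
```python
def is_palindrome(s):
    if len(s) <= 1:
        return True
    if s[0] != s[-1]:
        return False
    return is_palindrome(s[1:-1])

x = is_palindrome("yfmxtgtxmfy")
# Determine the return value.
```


is_palindrome("yfmxtgtxmfy")
"yfmxtgtxmfy": s[0]='y' == s[-1]='y' -> is_palindrome("fmxtgtxmf")
"fmxtgtxmf": s[0]='f' == s[-1]='f' -> is_palindrome("mxtgtxm")
"mxtgtxm": s[0]='m' == s[-1]='m' -> is_palindrome("xtgtx")
"xtgtx": s[0]='x' == s[-1]='x' -> is_palindrome("tgt")
"tgt": s[0]='t' == s[-1]='t' -> is_palindrome("g")
"g": len <= 1 -> True
= True


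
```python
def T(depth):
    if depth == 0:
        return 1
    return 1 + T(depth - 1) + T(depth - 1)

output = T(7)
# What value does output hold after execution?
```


T(7)
= 1 + T(6) + T(6)
= 1 + 2 * T(6)
T(k) = 2^(k+1) - 1
T(0) = 1
T(1) = 3
T(2) = 7
T(3) = 15
T(4) = 31
T(7) = 2^8 - 1 = 255


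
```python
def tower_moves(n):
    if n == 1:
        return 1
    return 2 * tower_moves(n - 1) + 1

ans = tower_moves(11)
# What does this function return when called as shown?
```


tower_moves(11)
= 2 * tower_moves(10) + 1
= 2 * (2 * tower_moves(9) + 1) + 1
= 2 * (2 * (2 * tower_moves(8) + 1) + 1) + 1
= 2 * (2 * (2 * (2 * tower_moves(7) + 1) + 1) + 1) + 1
= 2 * (2 * (2 * (2 * (2 * tower_moves(6) + 1) + 1) + 1) + 1) + 1
= 2 * (2 * (2 * (2 * (2 * (2 * tower_moves(5) + 1) + 1) + 1) + 1) + 1) + 1
= 2 * (2 * (2 * (2 * (2 * (2 * (2 * tower_moves(4) + 1) + 1) + 1) + 1) + 1) + 1) + 1
= 2 * (2 * (2 * (2 * (2 * (2 * (2 * (2 * tower_moves(3) + 1) + 1) + 1) + 1) + 1) + 1) + 1) + 1
= 2 * (2 * (2 * (2 * (2 * (2 * (2 * (2 * (2 * tower_moves(2) + 1) + 1) + 1) + 1) + 1) + 1) + 1) + 1) + 1
= 2 * (2 * (2 * (2 * (2 * (2 * (2 * (2 * (2 * (2 * tower_moves(1) + 1) + 1) + 1) + 1) + 1) + 1) + 1) + 1) + 1) + 1
Now compute bottom-up:
tower_moves(1) = 1
tower_moves(2) = 2 * 1 + 1 = 3
tower_moves(3) = 2 * 3 + 1 = 7
tower_moves(4) = 2 * 7 + 1 = 15
tower_moves(5) = 2 * 15 + 1 = 31
tower_moves(6) = 2 * 31 + 1 = 63
tower_moves(7) = 2 * 63 + 1 = 127
tower_moves(8) = 2 * 127 + 1 = 255
tower_moves(9) = 2 * 255 + 1 = 511
tower_moves(10) = 2 * 511 + 1 = 1023
tower_moves(11) = 2 * 1023 + 1 = 2047
= 2047


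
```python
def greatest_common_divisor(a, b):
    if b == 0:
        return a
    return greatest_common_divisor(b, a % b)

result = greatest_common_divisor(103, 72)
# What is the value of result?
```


greatest_common_divisor(103, 72)
= greatest_common_divisor(72, 103 % 72) = greatest_common_divisor(72, 31)
= greatest_common_divisor(31, 72 % 31) = greatest_common_divisor(31, 10)
= greatest_common_divisor(10, 31 % 10) = greatest_common_divisor(10, 1)
= greatest_common_divisor(1, 10 % 1) = greatest_common_divisor(1, 0)
b == 0, return a = 1


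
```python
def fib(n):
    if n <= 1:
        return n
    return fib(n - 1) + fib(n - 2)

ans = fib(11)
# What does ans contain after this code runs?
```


fib(11)
= fib(10) + fib(9)
= (fib(9) + fib(8)) + fib(9)
Computing bottom-up: fib(0)=0, fib(1)=1, fib(2)=1, fib(3)=2, fib(4)=3, fib(5)=5, fib(6)=8, fib(7)=13, fib(8)=21, fib(9)=34, fib(10)=55, fib(11)=89
= 89


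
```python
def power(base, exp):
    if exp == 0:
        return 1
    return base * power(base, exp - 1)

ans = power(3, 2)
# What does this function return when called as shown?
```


power(3, 2)
= 3 * power(3, 1)
= 3 * 3 * power(3, 0)
= 3 * 3 * 1
= 9


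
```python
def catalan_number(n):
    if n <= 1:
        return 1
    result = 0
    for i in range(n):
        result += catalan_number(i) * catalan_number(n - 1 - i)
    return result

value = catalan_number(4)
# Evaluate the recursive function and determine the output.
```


catalan_number(4)
= sum of catalan_number(i) * catalan_number(4-1-i) for i in 0..3
First compute sub-values bottom-up:
  catalan_number(0) = 1, catalan_number(1) = 1
  catalan_number(2) = 1*1 + 1*1 = 2
  catalan_number(3) = 1*2 + 1*1 + 2*1 = 5
Now catalan_number(4):
  catalan_number(0)*catalan_number(3) = 1*5 = 5
  catalan_number(1)*catalan_number(2) = 1*2 = 2
  catalan_number(2)*catalan_number(1) = 2*1 = 2
  catalan_number(3)*catalan_number(0) = 5*1 = 5
= 5 + 2 + 2 + 5
= 14


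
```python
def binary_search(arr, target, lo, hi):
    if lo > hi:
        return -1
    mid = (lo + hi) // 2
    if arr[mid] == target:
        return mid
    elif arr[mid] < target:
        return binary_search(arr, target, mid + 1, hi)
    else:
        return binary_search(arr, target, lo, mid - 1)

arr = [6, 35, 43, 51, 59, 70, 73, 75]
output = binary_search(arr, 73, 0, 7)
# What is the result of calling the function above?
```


binary_search(arr, 73, 0, 7)
lo=0, hi=7, mid=3, arr[mid]=51
51 < 73, search right half
lo=4, hi=7, mid=5, arr[mid]=70
70 < 73, search right half
lo=6, hi=7, mid=6, arr[mid]=73
arr[6] == 73, found at index 6
= 6


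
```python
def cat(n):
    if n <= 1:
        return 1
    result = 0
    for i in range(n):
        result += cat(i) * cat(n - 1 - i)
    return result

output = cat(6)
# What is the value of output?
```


cat(6)
= sum of cat(i) * cat(6-1-i) for i in 0..5
First compute sub-values bottom-up:
  cat(0) = 1, cat(1) = 1
  cat(2) = 1*1 + 1*1 = 2
  cat(3) = 1*2 + 1*1 + 2*1 = 5
  cat(4) = 1*5 + 1*2 + 2*1 + 5*1 = 14
  cat(5) = 1*14 + 1*5 + 2*2 + 5*1 + 14*1 = 42
Now cat(6):
  cat(0)*cat(5) = 1*42 = 42
  cat(1)*cat(4) = 1*14 = 14
  cat(2)*cat(3) = 2*5 = 10
  cat(3)*cat(2) = 5*2 = 10
  cat(4)*cat(1) = 14*1 = 14
  cat(5)*cat(0) = 42*1 = 42
= 42 + 14 + 10 + 10 + 14 + 42
= 132


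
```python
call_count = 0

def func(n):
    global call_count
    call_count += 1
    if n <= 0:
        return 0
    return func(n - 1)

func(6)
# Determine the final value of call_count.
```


func(6) calls func(5) calls ... calls func(0)
Total calls: 6 + 1 (for base case) = 7


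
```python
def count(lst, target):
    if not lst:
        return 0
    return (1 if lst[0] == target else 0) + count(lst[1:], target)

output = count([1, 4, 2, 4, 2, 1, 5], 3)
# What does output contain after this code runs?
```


count([1, 4, 2, 4, 2, 1, 5], 3)
lst[0]=1 != 3: 0 + count([4, 2, 4, 2, 1, 5], 3)
lst[0]=4 != 3: 0 + count([2, 4, 2, 1, 5], 3)
lst[0]=2 != 3: 0 + count([4, 2, 1, 5], 3)
lst[0]=4 != 3: 0 + count([2, 1, 5], 3)
lst[0]=2 != 3: 0 + count([1, 5], 3)
lst[0]=1 != 3: 0 + count([5], 3)
lst[0]=5 != 3: 0 + count([], 3)
= 0


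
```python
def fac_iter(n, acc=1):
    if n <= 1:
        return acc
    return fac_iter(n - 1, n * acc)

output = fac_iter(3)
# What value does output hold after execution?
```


fac_iter(3, 1)
= fac_iter(2, 3 * 1) = fac_iter(2, 3)
= fac_iter(1, 2 * 3) = fac_iter(1, 6)
n <= 1, return acc = 6


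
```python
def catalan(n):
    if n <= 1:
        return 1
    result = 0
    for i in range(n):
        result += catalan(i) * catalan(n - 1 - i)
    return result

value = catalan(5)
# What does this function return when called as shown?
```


catalan(5)
= sum of catalan(i) * catalan(5-1-i) for i in 0..4
First compute sub-values bottom-up:
  catalan(0) = 1, catalan(1) = 1
  catalan(2) = 1*1 + 1*1 = 2
  catalan(3) = 1*2 + 1*1 + 2*1 = 5
  catalan(4) = 1*5 + 1*2 + 2*1 + 5*1 = 14
Now catalan(5):
  catalan(0)*catalan(4) = 1*14 = 14
  catalan(1)*catalan(3) = 1*5 = 5
  catalan(2)*catalan(2) = 2*2 = 4
  catalan(3)*catalan(1) = 5*1 = 5
  catalan(4)*catalan(0) = 14*1 = 14
= 14 + 5 + 4 + 5 + 14
= 42


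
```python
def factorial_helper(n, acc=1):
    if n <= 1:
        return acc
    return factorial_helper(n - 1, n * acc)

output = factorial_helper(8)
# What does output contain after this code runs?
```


factorial_helper(8, 1)
= factorial_helper(7, 8 * 1) = factorial_helper(7, 8)
= factorial_helper(6, 7 * 8) = factorial_helper(6, 56)
= factorial_helper(5, 6 * 56) = factorial_helper(5, 336)
= factorial_helper(4, 5 * 336) = factorial_helper(4, 1680)
= factorial_helper(3, 4 * 1680) = factorial_helper(3, 6720)
= factorial_helper(2, 3 * 6720) = factorial_helper(2, 20160)
= factorial_helper(1, 2 * 20160) = factorial_helper(1, 40320)
n <= 1, return acc = 40320


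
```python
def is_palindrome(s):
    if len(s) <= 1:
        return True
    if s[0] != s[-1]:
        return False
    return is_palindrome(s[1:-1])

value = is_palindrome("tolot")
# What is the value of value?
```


is_palindrome("tolot")
"tolot": s[0]='t' == s[-1]='t' -> is_palindrome("olo")
"olo": s[0]='o' == s[-1]='o' -> is_palindrome("l")
"l": len <= 1 -> True
= True


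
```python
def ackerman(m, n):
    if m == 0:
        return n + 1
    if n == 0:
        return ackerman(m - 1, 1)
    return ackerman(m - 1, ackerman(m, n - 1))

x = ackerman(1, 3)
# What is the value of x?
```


ackerman(1, 3)
= ackerman(0, ackerman(1, 2))
First compute ackerman(1, 2) = 4
= ackerman(0, 4)
= 5


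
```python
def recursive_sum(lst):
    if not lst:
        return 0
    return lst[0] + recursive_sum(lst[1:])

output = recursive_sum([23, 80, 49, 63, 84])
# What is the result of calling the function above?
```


recursive_sum([23, 80, 49, 63, 84])
= 23 + recursive_sum([80, 49, 63, 84])
= 23 + 80 + recursive_sum([49, 63, 84])
= 23 + 80 + 49 + recursive_sum([63, 84])
= 23 + 80 + 49 + 63 + recursive_sum([84])
= 23 + 80 + 49 + 63 + 84 + recursive_sum([])
= 23 + 80 + 49 + 63 + 84 + 0
= 299


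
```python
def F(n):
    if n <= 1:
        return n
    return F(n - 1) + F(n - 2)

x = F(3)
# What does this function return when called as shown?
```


F(3)
= F(2) + F(1)
Computing bottom-up: F(0)=0, F(1)=1, F(2)=1, F(3)=2
= 2


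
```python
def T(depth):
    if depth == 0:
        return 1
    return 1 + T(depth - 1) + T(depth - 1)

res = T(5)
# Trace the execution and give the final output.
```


T(5)
= 1 + T(4) + T(4)
= 1 + 2 * T(4)
T(k) = 2^(k+1) - 1
T(0) = 1
T(1) = 3
T(2) = 7
T(3) = 15
T(4) = 31
T(5) = 2^6 - 1 = 63
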